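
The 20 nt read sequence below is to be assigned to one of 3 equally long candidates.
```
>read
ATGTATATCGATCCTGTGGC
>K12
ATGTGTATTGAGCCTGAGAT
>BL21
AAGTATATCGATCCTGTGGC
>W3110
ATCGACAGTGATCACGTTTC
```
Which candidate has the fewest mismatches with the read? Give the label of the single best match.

K12 differs at 6 sites; BL21 differs at 1 site; W3110 differs at 9 sites. The closest is BL21.

BL21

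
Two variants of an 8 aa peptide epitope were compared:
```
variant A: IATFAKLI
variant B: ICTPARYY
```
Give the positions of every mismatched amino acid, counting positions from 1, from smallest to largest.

Differences at position 2 (A→C), position 4 (F→P), position 6 (K→R), position 7 (L→Y), position 8 (I→Y).

2, 4, 6, 7, 8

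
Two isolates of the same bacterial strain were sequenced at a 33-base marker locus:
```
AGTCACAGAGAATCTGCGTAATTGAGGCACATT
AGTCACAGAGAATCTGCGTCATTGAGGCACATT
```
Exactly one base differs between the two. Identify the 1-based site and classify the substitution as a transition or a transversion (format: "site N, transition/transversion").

site 20, transversion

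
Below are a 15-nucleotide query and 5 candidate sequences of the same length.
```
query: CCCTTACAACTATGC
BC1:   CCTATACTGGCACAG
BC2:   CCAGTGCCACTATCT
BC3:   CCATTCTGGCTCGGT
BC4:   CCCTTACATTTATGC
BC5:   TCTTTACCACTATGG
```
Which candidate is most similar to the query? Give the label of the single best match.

Hamming distances to query — BC1: 9; BC2: 6; BC3: 8; BC4: 2; BC5: 4.
Smallest is BC4 with 2 mismatches.

BC4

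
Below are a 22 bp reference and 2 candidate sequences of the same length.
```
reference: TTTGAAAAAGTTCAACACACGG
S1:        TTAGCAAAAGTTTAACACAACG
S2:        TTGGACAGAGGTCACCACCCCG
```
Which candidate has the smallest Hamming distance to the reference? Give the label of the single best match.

S1

S1 differs at 5 sites; S2 differs at 7 sites. The closest is S1.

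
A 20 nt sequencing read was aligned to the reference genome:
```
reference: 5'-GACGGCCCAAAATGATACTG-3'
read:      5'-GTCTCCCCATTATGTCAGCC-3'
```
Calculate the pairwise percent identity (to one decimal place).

10 positions differ (2, 4, 5, 10, 11, 15, 16, 18, 19, 20), so 10 of 20 match: 10/20 = 50%.

50.0%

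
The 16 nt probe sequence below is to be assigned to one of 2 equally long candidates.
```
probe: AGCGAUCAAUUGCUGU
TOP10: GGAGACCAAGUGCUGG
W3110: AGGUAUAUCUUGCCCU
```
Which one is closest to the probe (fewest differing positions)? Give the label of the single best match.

TOP10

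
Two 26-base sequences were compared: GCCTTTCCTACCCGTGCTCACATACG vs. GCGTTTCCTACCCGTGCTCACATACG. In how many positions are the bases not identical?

1

The sequences differ at positions 3 (1-based) — 1 in total.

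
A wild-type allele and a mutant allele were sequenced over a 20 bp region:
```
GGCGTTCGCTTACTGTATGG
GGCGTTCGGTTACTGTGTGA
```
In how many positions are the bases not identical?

3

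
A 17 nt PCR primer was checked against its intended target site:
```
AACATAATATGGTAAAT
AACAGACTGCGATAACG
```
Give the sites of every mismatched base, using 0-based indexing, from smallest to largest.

Differences at site 4 (T→G), site 6 (A→C), site 8 (A→G), site 9 (T→C), site 11 (G→A), site 15 (A→C), site 16 (T→G).

4, 6, 8, 9, 11, 15, 16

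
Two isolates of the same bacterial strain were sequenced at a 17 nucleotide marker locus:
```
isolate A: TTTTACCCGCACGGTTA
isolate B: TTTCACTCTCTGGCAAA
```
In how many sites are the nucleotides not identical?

Comparing position by position, 8 sites differ: 4 (T/C), 7 (C/T), 9 (G/T), 11 (A/T), 12 (C/G), 14 (G/C), 15 (T/A), 16 (T/A).

8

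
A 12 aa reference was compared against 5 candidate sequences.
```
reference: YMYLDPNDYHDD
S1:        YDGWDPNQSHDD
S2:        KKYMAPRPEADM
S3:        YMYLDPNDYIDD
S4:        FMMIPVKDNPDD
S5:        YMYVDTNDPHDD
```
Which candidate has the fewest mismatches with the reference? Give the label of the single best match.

Hamming distances to reference — S1: 5; S2: 9; S3: 1; S4: 8; S5: 3.
Smallest is S3 with 1 mismatch.

S3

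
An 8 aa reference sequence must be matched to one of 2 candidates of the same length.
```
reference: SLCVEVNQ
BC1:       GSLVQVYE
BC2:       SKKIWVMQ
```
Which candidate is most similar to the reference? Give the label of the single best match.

Hamming distances to reference — BC1: 6; BC2: 5.
Smallest is BC2 with 5 mismatches.

BC2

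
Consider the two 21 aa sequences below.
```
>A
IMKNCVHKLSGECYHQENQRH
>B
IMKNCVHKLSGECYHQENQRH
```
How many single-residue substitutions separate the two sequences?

0

No positions differ; the sequences are identical.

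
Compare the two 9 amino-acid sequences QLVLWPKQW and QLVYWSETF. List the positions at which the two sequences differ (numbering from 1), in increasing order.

Differences at position 4 (L→Y), position 6 (P→S), position 7 (K→E), position 8 (Q→T), position 9 (W→F).

4, 6, 7, 8, 9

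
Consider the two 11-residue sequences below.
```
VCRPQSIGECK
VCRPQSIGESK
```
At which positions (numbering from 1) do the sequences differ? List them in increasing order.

10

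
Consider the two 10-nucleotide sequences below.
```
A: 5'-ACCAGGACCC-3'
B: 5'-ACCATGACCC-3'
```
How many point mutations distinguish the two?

1

The sequences differ at sites 5 (1-based) — 1 in total.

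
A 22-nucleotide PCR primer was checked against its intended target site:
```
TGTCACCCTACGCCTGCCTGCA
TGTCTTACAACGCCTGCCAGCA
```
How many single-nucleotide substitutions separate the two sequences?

5

Mismatches (1-based): site 5: A→T; site 6: C→T; site 7: C→A; site 9: T→A; site 19: T→A.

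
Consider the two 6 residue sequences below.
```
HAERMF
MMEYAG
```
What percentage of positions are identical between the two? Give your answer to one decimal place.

5 positions differ (1, 2, 4, 5, 6), so 1 of 6 match: 1/6 = 16.67%.

16.7%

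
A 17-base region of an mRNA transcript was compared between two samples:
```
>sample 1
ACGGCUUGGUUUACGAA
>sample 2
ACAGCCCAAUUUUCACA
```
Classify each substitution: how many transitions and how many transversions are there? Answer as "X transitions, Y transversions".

Mismatches (1-based):
position 3: G→A (purine→purine, transition)
position 6: U→C (pyrimidine→pyrimidine, transition)
position 7: U→C (pyrimidine→pyrimidine, transition)
position 8: G→A (purine→purine, transition)
position 9: G→A (purine→purine, transition)
position 13: A→U (purine→pyrimidine, transversion)
position 15: G→A (purine→purine, transition)
position 16: A→C (purine→pyrimidine, transversion)

6 transitions, 2 transversions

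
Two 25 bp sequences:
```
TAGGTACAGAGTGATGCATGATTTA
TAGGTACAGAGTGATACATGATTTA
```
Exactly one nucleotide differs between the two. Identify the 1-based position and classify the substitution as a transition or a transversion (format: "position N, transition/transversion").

Position 16 changes G→A. G is a purine and A is a purine, so this is a transition.

position 16, transition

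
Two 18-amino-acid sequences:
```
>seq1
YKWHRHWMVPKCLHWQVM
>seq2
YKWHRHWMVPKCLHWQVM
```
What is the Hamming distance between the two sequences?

0

The two sequences are identical at every position.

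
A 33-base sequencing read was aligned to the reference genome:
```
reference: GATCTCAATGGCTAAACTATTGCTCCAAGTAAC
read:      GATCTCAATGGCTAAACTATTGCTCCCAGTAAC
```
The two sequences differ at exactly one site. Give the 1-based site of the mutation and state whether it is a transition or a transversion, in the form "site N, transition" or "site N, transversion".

The sequences differ only at site 27: A→C (purine→pyrimidine), a transversion.

site 27, transversion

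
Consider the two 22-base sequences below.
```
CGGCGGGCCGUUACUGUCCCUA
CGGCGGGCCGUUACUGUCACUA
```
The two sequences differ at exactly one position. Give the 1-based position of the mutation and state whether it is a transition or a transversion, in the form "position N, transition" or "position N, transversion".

position 19, transversion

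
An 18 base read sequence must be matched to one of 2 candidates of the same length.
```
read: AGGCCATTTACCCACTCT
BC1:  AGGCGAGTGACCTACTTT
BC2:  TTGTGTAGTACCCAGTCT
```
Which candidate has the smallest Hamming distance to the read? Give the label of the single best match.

BC1

Hamming distances to read — BC1: 5; BC2: 8.
Smallest is BC1 with 5 mismatches.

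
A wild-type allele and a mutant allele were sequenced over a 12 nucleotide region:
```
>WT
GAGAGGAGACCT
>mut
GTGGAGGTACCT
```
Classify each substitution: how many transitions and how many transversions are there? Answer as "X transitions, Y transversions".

3 transitions, 2 transversions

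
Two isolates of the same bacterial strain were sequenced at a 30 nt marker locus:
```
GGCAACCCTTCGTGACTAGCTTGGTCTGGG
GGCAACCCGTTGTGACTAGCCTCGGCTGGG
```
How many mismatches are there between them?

Mismatches (1-based): site 9: T→G; site 11: C→T; site 21: T→C; site 23: G→C; site 25: T→G.

5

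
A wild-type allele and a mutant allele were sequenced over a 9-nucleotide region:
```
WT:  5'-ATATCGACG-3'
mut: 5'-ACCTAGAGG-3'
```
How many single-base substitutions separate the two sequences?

Comparing position by position, 4 positions differ: 2 (T/C), 3 (A/C), 5 (C/A), 8 (C/G).

4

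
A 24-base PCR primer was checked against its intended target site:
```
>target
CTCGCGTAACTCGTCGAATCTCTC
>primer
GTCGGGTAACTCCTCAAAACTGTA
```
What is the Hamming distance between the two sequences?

7

The sequences differ at sites 1, 5, 13, 16, 19, 22, 24 (1-based) — 7 in total.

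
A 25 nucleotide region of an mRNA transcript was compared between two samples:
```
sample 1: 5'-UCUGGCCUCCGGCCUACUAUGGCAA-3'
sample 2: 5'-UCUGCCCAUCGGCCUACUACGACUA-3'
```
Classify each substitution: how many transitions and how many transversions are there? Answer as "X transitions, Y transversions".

3 transitions, 3 transversions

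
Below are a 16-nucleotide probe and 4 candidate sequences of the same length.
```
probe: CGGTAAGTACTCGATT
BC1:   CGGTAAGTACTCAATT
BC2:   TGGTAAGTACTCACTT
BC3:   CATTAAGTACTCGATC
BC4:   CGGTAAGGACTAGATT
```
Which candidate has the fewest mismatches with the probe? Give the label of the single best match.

Hamming distances to probe — BC1: 1; BC2: 3; BC3: 3; BC4: 2.
Smallest is BC1 with 1 mismatch.

BC1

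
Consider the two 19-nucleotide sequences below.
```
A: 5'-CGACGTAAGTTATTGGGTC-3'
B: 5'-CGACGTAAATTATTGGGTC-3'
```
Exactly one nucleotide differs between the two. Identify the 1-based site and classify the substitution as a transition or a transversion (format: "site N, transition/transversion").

site 9, transition

The sequences differ only at site 9: G→A (purine→purine), a transition.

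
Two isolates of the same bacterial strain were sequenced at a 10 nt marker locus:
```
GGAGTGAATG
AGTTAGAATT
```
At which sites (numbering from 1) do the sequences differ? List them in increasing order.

1, 3, 4, 5, 10

Differences at site 1 (G→A), site 3 (A→T), site 4 (G→T), site 5 (T→A), site 10 (G→T).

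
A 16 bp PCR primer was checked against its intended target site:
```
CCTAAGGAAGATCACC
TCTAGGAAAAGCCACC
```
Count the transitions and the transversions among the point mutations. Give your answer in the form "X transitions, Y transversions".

Mismatches (1-based):
base 1: C→T (pyrimidine→pyrimidine, transition)
base 5: A→G (purine→purine, transition)
base 7: G→A (purine→purine, transition)
base 10: G→A (purine→purine, transition)
base 11: A→G (purine→purine, transition)
base 12: T→C (pyrimidine→pyrimidine, transition)

6 transitions, 0 transversions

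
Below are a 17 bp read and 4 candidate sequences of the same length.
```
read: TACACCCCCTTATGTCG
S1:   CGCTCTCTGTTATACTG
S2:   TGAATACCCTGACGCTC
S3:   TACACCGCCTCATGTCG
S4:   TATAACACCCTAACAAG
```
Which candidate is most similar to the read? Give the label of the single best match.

S3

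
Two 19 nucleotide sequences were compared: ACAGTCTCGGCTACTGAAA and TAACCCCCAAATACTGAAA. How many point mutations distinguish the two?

The sequences differ at bases 1, 2, 4, 5, 7, 9, 10, 11 (1-based) — 8 in total.

8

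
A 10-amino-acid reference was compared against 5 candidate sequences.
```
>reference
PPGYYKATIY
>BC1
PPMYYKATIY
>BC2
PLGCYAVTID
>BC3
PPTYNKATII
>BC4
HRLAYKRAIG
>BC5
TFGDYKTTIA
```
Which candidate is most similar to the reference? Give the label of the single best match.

BC1

BC1 differs at 1 position; BC2 differs at 5 positions; BC3 differs at 3 positions; BC4 differs at 7 positions; BC5 differs at 5 positions. The closest is BC1.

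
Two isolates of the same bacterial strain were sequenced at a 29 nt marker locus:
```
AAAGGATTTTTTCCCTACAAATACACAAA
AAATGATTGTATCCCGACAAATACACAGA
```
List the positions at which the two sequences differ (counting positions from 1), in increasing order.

Scanning 1-based: 4: G/T; 9: T/G; 11: T/A; 16: T/G; 28: A/G.

4, 9, 11, 16, 28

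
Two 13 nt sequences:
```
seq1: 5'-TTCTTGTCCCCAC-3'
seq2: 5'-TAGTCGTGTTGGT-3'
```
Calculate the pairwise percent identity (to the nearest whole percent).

31%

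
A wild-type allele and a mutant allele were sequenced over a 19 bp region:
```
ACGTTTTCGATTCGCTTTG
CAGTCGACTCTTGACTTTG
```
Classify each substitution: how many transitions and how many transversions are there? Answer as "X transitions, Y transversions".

2 transitions, 7 transversions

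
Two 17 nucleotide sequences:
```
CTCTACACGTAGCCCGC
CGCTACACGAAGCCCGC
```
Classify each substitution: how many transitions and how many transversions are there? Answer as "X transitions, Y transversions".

Mismatches (1-based):
position 2: T→G (pyrimidine→purine, transversion)
position 10: T→A (pyrimidine→purine, transversion)

0 transitions, 2 transversions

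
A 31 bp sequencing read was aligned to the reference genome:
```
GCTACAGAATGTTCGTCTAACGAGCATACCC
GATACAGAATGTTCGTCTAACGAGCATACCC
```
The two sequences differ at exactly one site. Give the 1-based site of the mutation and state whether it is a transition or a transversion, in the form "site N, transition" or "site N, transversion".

Site 2 changes C→A. C is a pyrimidine and A is a purine, so this is a transversion.

site 2, transversion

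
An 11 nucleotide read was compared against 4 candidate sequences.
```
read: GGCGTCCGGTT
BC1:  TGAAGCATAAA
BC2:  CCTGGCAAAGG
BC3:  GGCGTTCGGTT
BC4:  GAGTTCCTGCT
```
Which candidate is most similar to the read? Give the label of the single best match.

BC3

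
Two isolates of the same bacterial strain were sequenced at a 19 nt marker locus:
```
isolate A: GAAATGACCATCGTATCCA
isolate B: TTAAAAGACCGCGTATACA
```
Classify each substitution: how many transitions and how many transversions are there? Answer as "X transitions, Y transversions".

Transitions (purine↔purine or pyrimidine↔pyrimidine): 6 G→A, 7 A→G.
Transversions (purine↔pyrimidine): 1 G→T, 2 A→T, 5 T→A, 8 C→A, 10 A→C, 11 T→G, 17 C→A.

2 transitions, 7 transversions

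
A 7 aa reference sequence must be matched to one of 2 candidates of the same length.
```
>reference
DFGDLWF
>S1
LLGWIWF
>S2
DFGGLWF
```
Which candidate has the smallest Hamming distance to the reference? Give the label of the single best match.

S2

Hamming distances to reference — S1: 4; S2: 1.
Smallest is S2 with 1 mismatch.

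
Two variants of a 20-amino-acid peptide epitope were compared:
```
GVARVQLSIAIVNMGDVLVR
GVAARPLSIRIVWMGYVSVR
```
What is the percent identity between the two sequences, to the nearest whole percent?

Mismatches at positions 4, 5, 6, 10, 13, 16, 18 (1-based): 7 of 20.
Identical positions: 13/20 = 65% → 65%.

65%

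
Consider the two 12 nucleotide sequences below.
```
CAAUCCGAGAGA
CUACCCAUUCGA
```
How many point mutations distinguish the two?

6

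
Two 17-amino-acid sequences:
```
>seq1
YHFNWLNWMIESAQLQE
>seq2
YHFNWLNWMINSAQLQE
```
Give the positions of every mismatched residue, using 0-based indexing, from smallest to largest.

Differences at position 10 (E→N).

10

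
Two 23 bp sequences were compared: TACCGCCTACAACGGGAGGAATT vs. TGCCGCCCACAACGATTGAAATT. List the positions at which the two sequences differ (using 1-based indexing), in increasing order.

Scanning 1-based: 2: A/G; 8: T/C; 15: G/A; 16: G/T; 17: A/T; 19: G/A.

2, 8, 15, 16, 17, 19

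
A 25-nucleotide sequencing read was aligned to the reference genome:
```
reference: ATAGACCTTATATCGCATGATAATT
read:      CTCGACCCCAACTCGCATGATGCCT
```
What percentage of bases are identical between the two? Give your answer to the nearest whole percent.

9 positions differ (1, 3, 8, 9, 11, 12, 22, 23, 24), so 16 of 25 match: 16/25 = 64%.

64%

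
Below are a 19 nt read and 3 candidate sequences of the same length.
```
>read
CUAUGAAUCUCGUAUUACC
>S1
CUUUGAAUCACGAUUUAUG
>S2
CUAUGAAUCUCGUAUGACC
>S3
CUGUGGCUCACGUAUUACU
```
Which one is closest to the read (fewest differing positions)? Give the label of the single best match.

S2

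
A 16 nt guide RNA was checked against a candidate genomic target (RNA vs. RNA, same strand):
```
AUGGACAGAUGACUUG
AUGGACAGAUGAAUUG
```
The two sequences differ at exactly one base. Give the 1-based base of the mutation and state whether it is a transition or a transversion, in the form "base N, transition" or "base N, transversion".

base 13, transversion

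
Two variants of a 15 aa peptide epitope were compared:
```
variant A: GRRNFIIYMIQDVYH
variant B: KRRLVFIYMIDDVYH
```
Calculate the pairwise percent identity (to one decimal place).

5 positions differ (1, 4, 5, 6, 11), so 10 of 15 match: 10/15 = 66.67%.

66.7%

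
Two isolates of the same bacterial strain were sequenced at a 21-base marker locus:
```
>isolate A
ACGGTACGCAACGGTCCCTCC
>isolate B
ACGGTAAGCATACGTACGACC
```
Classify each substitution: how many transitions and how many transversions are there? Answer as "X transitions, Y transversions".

0 transitions, 7 transversions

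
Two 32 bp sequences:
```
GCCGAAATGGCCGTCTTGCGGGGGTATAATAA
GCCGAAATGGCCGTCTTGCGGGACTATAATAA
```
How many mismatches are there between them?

2

Comparing position by position, 2 bases differ: 23 (G/A), 24 (G/C).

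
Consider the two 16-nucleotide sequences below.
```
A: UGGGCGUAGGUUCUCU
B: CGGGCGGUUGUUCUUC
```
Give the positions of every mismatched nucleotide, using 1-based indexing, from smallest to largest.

1, 7, 8, 9, 15, 16

Differences at position 1 (U→C), position 7 (U→G), position 8 (A→U), position 9 (G→U), position 15 (C→U), position 16 (U→C).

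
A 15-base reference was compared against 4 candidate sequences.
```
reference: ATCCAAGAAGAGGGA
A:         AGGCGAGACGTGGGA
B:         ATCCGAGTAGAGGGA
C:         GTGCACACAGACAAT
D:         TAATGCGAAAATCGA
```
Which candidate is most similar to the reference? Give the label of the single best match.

A differs at 5 positions; B differs at 2 positions; C differs at 9 positions; D differs at 9 positions. The closest is B.

B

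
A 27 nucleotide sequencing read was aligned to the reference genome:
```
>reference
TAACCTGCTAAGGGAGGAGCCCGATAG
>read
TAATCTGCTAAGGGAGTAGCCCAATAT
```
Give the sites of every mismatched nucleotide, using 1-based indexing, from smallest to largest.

Differences at site 4 (C→T), site 17 (G→T), site 23 (G→A), site 27 (G→T).

4, 17, 23, 27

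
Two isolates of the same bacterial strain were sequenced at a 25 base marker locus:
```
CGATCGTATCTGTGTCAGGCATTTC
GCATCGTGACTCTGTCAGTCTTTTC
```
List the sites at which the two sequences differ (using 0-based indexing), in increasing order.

Differences at site 0 (C→G), site 1 (G→C), site 7 (A→G), site 8 (T→A), site 11 (G→C), site 18 (G→T), site 20 (A→T).

0, 1, 7, 8, 11, 18, 20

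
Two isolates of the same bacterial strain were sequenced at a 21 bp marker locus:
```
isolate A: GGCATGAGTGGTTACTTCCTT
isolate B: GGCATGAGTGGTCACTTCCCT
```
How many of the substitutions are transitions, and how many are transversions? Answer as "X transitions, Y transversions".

Transitions (purine↔purine or pyrimidine↔pyrimidine): 13 T→C, 20 T→C.
Transversions (purine↔pyrimidine): none.

2 transitions, 0 transversions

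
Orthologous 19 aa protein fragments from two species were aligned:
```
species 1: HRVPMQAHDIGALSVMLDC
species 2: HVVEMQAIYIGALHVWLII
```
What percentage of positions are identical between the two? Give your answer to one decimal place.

57.9%

8 positions differ (2, 4, 8, 9, 14, 16, 18, 19), so 11 of 19 match: 11/19 = 57.89%.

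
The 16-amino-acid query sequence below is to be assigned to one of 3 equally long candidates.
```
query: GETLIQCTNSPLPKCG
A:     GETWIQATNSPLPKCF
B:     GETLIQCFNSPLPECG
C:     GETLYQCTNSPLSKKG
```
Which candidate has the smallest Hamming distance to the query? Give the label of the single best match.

B

A differs at 3 residues; B differs at 2 residues; C differs at 3 residues. The closest is B.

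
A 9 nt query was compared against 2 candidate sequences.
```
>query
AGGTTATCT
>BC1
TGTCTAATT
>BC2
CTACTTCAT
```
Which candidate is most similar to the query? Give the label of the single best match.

BC1 differs at 5 sites; BC2 differs at 7 sites. The closest is BC1.

BC1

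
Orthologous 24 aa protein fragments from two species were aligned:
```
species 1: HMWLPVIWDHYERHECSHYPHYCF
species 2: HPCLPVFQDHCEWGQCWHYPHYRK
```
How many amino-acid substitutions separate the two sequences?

11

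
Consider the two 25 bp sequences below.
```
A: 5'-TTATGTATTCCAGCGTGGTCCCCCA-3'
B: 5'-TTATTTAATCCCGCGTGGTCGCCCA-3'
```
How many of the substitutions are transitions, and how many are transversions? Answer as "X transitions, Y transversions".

0 transitions, 4 transversions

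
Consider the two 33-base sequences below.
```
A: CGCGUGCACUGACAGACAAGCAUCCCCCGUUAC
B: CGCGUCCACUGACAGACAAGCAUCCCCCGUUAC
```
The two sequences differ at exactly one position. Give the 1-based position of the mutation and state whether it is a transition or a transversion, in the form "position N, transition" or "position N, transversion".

position 6, transversion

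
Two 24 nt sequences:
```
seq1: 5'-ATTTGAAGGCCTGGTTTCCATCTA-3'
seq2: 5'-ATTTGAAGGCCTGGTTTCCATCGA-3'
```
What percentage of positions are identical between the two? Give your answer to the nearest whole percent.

Mismatch at position 23 (1-based): 1 of 24.
Identical positions: 23/24 = 95.83% → 96%.

96%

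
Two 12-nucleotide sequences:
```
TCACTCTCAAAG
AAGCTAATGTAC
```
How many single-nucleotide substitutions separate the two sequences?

9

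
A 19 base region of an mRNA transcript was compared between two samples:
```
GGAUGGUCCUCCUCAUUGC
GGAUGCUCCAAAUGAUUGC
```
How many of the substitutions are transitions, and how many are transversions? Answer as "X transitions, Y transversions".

0 transitions, 5 transversions

Transitions (purine↔purine or pyrimidine↔pyrimidine): none.
Transversions (purine↔pyrimidine): 6 G→C, 10 U→A, 11 C→A, 12 C→A, 14 C→G.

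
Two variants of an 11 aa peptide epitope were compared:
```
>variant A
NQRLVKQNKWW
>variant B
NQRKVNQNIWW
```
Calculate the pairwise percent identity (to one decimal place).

72.7%

3 positions differ (4, 6, 9), so 8 of 11 match: 8/11 = 72.73%.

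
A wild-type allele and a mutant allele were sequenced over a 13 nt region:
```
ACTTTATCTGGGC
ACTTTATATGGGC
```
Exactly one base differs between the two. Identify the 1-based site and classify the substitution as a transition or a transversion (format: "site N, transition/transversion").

The sequences differ only at site 8: C→A (pyrimidine→purine), a transversion.

site 8, transversion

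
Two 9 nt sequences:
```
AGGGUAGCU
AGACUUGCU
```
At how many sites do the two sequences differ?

3

Mismatches (1-based): site 3: G→A; site 4: G→C; site 6: A→U.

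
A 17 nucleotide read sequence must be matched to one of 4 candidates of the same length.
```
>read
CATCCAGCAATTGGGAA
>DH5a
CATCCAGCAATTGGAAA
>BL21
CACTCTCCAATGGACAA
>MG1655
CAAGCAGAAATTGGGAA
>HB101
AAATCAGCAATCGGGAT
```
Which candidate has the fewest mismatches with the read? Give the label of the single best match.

Hamming distances to read — DH5a: 1; BL21: 7; MG1655: 3; HB101: 5.
Smallest is DH5a with 1 mismatch.

DH5a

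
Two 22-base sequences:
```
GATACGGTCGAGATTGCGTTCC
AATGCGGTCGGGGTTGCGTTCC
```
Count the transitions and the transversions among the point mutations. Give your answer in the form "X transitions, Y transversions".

4 transitions, 0 transversions

Mismatches (1-based):
site 1: G→A (purine→purine, transition)
site 4: A→G (purine→purine, transition)
site 11: A→G (purine→purine, transition)
site 13: A→G (purine→purine, transition)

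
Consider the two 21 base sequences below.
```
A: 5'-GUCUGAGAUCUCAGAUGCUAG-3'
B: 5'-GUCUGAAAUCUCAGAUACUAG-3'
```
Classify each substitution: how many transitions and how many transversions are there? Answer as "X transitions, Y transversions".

Transitions (purine↔purine or pyrimidine↔pyrimidine): 7 G→A, 17 G→A.
Transversions (purine↔pyrimidine): none.

2 transitions, 0 transversions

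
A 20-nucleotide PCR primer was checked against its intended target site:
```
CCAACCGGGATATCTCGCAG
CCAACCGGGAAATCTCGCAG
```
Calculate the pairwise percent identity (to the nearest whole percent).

1 position differs (11), so 19 of 20 match: 19/20 = 95%.

95%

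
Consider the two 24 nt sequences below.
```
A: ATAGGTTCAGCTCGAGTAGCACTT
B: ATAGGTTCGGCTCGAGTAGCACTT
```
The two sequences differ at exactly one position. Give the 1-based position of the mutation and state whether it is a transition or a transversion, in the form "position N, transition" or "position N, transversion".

Position 9 changes A→G. A is a purine and G is a purine, so this is a transition.

position 9, transition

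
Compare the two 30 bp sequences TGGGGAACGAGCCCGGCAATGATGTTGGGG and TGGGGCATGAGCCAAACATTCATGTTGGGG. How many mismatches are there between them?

7

Mismatches (1-based): site 6: A→C; site 8: C→T; site 14: C→A; site 15: G→A; site 16: G→A; site 19: A→T; site 21: G→C.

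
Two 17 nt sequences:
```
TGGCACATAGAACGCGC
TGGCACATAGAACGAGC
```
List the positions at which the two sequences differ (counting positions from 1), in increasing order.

15

Scanning 1-based: 15: C/A.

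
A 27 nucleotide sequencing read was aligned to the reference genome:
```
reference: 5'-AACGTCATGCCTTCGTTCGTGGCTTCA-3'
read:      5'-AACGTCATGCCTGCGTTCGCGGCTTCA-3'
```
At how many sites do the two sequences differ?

Comparing position by position, 2 sites differ: 13 (T/G), 20 (T/C).

2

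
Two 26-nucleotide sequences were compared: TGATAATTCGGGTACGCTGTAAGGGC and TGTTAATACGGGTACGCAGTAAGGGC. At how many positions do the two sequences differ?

3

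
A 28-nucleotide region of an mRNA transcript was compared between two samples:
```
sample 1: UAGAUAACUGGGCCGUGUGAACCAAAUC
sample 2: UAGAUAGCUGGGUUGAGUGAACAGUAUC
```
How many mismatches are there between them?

7

Comparing position by position, 7 bases differ: 7 (A/G), 13 (C/U), 14 (C/U), 16 (U/A), 23 (C/A), 24 (A/G), 25 (A/U).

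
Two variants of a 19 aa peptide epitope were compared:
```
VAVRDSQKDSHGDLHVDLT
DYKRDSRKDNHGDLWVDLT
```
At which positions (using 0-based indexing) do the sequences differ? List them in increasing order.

0, 1, 2, 6, 9, 14

Scanning 0-based: 0: V/D; 1: A/Y; 2: V/K; 6: Q/R; 9: S/N; 14: H/W.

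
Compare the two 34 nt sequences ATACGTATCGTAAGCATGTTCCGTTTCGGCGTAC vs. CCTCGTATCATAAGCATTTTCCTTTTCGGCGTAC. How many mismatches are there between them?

The sequences differ at positions 1, 2, 3, 10, 18, 23 (1-based) — 6 in total.

6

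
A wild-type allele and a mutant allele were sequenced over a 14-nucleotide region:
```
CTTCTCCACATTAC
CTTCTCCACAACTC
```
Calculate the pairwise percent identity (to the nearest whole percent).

79%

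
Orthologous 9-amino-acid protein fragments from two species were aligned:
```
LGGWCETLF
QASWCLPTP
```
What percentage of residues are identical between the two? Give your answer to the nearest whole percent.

22%

Mismatches at positions 1, 2, 3, 6, 7, 8, 9 (1-based): 7 of 9.
Identical positions: 2/9 = 22.22% → 22%.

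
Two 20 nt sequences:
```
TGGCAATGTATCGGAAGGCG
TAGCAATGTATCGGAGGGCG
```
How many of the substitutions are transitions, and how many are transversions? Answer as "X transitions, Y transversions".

2 transitions, 0 transversions

Transitions (purine↔purine or pyrimidine↔pyrimidine): 2 G→A, 16 A→G.
Transversions (purine↔pyrimidine): none.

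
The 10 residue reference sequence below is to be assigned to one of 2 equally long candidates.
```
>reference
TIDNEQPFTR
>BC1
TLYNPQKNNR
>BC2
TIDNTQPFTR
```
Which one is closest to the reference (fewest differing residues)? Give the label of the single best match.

Hamming distances to reference — BC1: 6; BC2: 1.
Smallest is BC2 with 1 mismatch.

BC2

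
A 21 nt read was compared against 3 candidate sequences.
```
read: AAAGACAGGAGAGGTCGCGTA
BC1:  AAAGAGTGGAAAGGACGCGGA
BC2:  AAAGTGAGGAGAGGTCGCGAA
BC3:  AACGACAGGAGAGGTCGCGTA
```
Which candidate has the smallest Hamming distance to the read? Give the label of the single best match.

BC3

BC1 differs at 5 bases; BC2 differs at 3 bases; BC3 differs at 1 base. The closest is BC3.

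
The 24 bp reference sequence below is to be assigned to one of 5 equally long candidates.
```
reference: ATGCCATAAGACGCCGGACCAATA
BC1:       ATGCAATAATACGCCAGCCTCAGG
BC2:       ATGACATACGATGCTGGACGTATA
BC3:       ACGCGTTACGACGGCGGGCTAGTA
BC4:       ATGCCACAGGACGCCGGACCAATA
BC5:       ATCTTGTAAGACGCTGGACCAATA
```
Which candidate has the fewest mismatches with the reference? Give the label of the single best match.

BC4

Hamming distances to reference — BC1: 8; BC2: 6; BC3: 8; BC4: 2; BC5: 5.
Smallest is BC4 with 2 mismatches.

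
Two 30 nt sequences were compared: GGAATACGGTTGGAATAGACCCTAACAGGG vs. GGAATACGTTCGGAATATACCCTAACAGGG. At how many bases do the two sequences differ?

3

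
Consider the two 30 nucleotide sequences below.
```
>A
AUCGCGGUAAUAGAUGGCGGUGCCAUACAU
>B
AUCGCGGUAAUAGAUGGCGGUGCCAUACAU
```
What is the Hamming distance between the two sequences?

The two sequences are identical at every position.

0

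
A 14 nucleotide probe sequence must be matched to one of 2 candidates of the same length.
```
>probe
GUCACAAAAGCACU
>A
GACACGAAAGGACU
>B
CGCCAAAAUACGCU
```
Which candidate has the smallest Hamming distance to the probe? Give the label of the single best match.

Hamming distances to probe — A: 3; B: 7.
Smallest is A with 3 mismatches.

A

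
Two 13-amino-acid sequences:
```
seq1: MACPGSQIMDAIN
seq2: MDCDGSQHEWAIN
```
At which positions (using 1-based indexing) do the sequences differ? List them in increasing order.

2, 4, 8, 9, 10

Differences at position 2 (A→D), position 4 (P→D), position 8 (I→H), position 9 (M→E), position 10 (D→W).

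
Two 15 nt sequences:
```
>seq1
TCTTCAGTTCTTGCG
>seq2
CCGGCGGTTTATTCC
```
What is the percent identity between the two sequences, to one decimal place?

46.7%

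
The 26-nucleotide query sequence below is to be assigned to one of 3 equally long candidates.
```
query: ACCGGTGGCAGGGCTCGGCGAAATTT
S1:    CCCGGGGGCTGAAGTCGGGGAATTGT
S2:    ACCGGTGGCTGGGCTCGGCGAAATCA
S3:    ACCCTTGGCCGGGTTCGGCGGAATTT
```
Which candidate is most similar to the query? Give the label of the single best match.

S1 differs at 9 bases; S2 differs at 3 bases; S3 differs at 5 bases. The closest is S2.

S2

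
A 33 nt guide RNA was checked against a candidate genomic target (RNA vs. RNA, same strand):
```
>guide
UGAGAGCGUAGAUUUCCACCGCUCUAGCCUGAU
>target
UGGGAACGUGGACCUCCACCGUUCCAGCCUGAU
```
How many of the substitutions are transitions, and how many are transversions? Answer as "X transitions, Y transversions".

7 transitions, 0 transversions

Transitions (purine↔purine or pyrimidine↔pyrimidine): 3 A→G, 6 G→A, 10 A→G, 13 U→C, 14 U→C, 22 C→U, 25 U→C.
Transversions (purine↔pyrimidine): none.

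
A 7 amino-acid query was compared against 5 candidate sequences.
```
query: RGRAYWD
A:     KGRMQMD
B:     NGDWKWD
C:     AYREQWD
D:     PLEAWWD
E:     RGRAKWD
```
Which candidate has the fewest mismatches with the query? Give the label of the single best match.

Hamming distances to query — A: 4; B: 4; C: 4; D: 4; E: 1.
Smallest is E with 1 mismatch.

E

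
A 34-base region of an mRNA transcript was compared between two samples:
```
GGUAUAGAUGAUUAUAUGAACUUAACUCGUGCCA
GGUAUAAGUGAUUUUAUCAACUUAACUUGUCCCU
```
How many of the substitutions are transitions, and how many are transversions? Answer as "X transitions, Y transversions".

Transitions (purine↔purine or pyrimidine↔pyrimidine): 7 G→A, 8 A→G, 28 C→U.
Transversions (purine↔pyrimidine): 14 A→U, 18 G→C, 31 G→C, 34 A→U.

3 transitions, 4 transversions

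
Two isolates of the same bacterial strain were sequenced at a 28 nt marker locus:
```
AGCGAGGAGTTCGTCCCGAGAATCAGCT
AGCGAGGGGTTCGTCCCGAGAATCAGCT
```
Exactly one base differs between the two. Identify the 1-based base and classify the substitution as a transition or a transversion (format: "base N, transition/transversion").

The sequences differ only at base 8: A→G (purine→purine), a transition.

base 8, transition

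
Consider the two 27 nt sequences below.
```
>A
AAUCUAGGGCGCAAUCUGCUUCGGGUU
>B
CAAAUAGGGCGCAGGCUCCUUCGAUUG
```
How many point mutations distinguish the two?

The sequences differ at positions 1, 3, 4, 14, 15, 18, 24, 25, 27 (1-based) — 9 in total.

9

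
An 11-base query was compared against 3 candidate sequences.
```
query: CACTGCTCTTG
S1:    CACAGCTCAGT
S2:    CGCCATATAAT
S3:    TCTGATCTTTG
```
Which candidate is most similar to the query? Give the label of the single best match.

Hamming distances to query — S1: 4; S2: 9; S3: 8.
Smallest is S1 with 4 mismatches.

S1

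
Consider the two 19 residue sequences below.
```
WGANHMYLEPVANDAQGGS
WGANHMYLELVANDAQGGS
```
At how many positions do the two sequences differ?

The sequences differ at positions 10 (1-based) — 1 in total.

1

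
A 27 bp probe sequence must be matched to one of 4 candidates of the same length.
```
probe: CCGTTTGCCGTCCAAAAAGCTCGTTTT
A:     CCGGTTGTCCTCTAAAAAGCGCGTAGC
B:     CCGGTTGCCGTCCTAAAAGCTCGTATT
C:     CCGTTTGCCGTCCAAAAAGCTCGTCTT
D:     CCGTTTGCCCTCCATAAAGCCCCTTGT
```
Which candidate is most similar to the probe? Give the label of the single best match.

A differs at 8 positions; B differs at 3 positions; C differs at 1 position; D differs at 5 positions. The closest is C.

C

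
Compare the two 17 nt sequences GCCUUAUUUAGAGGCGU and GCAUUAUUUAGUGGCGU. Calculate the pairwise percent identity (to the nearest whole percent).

Mismatches at positions 3, 12 (1-based): 2 of 17.
Identical positions: 15/17 = 88.24% → 88%.

88%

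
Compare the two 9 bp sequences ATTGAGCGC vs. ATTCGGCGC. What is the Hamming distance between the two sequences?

Mismatches (1-based): base 4: G→C; base 5: A→G.

2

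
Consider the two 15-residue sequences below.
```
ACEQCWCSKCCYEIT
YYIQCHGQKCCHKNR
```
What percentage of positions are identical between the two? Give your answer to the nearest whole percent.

33%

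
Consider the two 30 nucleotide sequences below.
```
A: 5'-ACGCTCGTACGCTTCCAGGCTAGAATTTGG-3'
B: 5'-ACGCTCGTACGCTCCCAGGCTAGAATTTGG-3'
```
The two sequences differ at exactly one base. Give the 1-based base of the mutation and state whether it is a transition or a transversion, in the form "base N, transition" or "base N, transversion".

Base 14 changes T→C. T is a pyrimidine and C is a pyrimidine, so this is a transition.

base 14, transition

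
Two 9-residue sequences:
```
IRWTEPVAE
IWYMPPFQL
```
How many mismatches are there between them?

Mismatches (1-based): position 2: R→W; position 3: W→Y; position 4: T→M; position 5: E→P; position 7: V→F; position 8: A→Q; position 9: E→L.

7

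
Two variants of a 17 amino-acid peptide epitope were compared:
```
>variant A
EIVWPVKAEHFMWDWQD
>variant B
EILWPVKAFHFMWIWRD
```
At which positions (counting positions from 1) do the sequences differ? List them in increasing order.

Differences at position 3 (V→L), position 9 (E→F), position 14 (D→I), position 16 (Q→R).

3, 9, 14, 16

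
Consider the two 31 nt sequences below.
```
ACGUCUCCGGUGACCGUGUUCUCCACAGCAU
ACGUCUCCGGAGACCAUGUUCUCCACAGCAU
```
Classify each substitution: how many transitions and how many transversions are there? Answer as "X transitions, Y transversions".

1 transition, 1 transversion

Transitions (purine↔purine or pyrimidine↔pyrimidine): 16 G→A.
Transversions (purine↔pyrimidine): 11 U→A.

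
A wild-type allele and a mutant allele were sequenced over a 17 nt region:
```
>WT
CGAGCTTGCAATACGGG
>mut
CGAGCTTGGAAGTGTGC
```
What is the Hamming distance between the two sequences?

6

The sequences differ at sites 9, 12, 13, 14, 15, 17 (1-based) — 6 in total.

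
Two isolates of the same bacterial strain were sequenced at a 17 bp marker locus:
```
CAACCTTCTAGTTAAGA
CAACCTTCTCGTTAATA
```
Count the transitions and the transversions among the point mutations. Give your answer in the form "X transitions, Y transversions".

0 transitions, 2 transversions

Mismatches (1-based):
base 10: A→C (purine→pyrimidine, transversion)
base 16: G→T (purine→pyrimidine, transversion)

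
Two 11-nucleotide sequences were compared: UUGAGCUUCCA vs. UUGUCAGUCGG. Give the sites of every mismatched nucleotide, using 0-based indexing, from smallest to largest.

3, 4, 5, 6, 9, 10

Scanning 0-based: 3: A/U; 4: G/C; 5: C/A; 6: U/G; 9: C/G; 10: A/G.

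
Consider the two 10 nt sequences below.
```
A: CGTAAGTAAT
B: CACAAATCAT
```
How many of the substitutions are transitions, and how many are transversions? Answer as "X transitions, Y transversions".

3 transitions, 1 transversion

Transitions (purine↔purine or pyrimidine↔pyrimidine): 2 G→A, 3 T→C, 6 G→A.
Transversions (purine↔pyrimidine): 8 A→C.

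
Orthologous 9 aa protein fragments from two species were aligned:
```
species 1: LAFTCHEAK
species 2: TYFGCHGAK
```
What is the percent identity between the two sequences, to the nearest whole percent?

56%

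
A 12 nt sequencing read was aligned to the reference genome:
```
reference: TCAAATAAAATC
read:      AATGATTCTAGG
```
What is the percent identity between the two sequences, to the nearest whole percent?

Mismatches at positions 1, 2, 3, 4, 7, 8, 9, 11, 12 (1-based): 9 of 12.
Identical positions: 3/12 = 25% → 25%.

25%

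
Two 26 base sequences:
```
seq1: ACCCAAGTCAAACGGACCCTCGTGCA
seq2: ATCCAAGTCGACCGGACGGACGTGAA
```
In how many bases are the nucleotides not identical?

Comparing position by position, 7 bases differ: 2 (C/T), 10 (A/G), 12 (A/C), 18 (C/G), 19 (C/G), 20 (T/A), 25 (C/A).

7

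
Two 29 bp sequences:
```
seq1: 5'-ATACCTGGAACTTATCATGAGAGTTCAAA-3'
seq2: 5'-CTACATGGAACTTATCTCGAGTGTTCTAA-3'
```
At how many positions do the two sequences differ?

6

Comparing position by position, 6 positions differ: 1 (A/C), 5 (C/A), 17 (A/T), 18 (T/C), 22 (A/T), 27 (A/T).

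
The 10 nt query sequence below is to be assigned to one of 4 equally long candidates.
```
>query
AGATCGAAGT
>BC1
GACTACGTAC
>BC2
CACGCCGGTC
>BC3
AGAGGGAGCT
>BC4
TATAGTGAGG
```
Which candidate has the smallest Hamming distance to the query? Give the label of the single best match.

BC3

BC1 differs at 9 sites; BC2 differs at 9 sites; BC3 differs at 4 sites; BC4 differs at 8 sites. The closest is BC3.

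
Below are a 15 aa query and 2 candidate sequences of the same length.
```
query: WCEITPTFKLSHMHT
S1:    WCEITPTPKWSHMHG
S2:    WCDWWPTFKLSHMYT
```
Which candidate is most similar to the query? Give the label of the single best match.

S1 differs at 3 positions; S2 differs at 4 positions. The closest is S1.

S1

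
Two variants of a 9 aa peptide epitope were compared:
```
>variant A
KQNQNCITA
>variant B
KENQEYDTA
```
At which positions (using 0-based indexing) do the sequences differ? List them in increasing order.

1, 4, 5, 6

Differences at position 1 (Q→E), position 4 (N→E), position 5 (C→Y), position 6 (I→D).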